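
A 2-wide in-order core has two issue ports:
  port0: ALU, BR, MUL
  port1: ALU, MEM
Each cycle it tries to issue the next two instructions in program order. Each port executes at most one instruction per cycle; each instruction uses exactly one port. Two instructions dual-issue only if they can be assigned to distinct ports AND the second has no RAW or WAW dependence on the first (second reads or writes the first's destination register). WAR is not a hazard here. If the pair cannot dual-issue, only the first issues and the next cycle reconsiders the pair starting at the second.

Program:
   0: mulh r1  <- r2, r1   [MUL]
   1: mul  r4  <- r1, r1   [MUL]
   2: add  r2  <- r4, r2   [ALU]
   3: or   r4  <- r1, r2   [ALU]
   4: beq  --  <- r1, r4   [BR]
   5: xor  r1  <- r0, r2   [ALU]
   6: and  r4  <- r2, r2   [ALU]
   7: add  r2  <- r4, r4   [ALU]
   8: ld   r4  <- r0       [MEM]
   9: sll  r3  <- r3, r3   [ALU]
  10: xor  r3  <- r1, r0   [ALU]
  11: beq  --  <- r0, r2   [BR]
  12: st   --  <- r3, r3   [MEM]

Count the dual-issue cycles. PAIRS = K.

c0: i0 mulh.MUL  no-port MUL/MUL
c1: i1 mul.MUL  RAW r4
c2: i2 add.ALU  RAW r2
c3: i3 or.ALU  RAW r4
c4: i4+i5 beq.BR;xor.ALU  pair
c5: i6 and.ALU  RAW r4
c6: i7+i8 add.ALU;ld.MEM  pair
c7: i9 sll.ALU  WAW r3
c8: i10+i11 xor.ALU;beq.BR  pair
c9: i12 st.MEM  tail

PAIRS = 3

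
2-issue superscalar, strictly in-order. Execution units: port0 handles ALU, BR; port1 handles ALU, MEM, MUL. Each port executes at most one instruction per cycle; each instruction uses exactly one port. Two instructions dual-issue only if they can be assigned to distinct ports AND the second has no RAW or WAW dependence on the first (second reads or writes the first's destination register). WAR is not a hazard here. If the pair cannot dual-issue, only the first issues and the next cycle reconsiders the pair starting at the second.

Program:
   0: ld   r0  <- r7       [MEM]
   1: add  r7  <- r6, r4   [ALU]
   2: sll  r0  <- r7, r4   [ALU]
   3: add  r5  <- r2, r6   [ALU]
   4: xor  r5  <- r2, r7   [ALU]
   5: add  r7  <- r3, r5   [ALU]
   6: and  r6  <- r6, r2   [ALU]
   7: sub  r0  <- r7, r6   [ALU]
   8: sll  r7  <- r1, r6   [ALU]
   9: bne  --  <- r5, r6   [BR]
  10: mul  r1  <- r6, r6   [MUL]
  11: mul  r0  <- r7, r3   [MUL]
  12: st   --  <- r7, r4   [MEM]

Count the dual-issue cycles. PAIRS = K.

  cy0 -> i0+i1 (ld add) 2-wide
  cy1 -> i2+i3 (sll add) 2-wide
  cy2 -> i4 (xor) RAW r5
  cy3 -> i5+i6 (add and) 2-wide
  cy4 -> i7+i8 (sub sll) 2-wide
  cy5 -> i9+i10 (bne mul) 2-wide
  cy6 -> i11 (mul) no-port MUL/MEM
  cy7 -> i12 (st) tail

PAIRS = 5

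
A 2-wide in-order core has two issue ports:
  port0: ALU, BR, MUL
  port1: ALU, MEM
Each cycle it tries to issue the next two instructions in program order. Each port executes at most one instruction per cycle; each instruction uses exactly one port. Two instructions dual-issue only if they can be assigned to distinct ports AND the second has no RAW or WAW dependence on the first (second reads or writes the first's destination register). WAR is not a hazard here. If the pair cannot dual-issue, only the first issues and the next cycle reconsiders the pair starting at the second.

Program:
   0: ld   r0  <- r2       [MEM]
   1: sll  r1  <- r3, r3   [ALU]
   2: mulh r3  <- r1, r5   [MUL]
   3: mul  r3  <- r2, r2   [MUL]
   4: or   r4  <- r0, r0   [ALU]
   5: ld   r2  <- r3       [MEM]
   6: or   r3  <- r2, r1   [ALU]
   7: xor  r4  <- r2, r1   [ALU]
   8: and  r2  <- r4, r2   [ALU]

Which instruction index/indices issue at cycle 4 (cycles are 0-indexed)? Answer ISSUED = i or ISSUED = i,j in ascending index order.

#0 head=0: ld sll i0/i1 dual
#1 head=2: mulh i2 no-port MUL/MUL
#2 head=3: mul or i3/i4 dual
#3 head=5: ld i5 RAW r2
#4 head=6: or xor i6/i7 dual
#5 head=8: and i8 tail

ISSUED = 6,7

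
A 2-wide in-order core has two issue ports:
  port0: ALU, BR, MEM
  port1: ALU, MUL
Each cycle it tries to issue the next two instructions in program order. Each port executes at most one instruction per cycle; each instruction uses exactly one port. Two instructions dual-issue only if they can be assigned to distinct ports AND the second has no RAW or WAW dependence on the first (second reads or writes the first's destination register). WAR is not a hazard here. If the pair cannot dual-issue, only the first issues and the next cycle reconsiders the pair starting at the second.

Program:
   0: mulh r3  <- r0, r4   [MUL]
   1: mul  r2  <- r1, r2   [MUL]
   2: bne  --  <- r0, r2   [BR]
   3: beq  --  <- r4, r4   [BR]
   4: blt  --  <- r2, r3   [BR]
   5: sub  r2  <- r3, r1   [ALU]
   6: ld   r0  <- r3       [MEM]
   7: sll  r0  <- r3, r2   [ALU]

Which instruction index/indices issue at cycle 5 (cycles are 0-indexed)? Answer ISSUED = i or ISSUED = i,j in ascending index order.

ISSUED = 6

t=0 i0:mulh ; no-port MUL/MUL
t=1 i1:mul ; RAW r2
t=2 i2:bne ; no-port BR/BR
t=3 i3:beq ; no-port BR/BR
t=4 i4,i5:blt/sub ; pair
t=5 i6:ld ; WAW r0
t=6 i7:sll ; tail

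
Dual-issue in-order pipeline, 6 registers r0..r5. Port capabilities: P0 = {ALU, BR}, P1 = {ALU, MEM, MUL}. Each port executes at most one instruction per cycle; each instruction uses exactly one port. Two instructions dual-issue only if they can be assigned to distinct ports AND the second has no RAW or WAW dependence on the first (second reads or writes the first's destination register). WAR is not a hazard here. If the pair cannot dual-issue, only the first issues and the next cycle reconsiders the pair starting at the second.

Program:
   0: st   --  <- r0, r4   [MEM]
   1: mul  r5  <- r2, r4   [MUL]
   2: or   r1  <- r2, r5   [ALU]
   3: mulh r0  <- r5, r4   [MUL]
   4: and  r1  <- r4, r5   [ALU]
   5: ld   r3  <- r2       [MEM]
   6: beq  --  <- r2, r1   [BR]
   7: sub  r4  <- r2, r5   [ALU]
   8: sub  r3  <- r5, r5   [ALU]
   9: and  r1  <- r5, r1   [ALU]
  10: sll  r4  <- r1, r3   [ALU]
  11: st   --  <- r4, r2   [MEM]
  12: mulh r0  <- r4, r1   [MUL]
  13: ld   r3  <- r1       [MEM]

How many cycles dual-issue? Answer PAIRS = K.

t=0 i0:st ; no-port MEM/MUL
t=1 i1:mul ; RAW r5
t=2 i2,i3:or/mulh ; 2-wide
t=3 i4,i5:and/ld ; 2-wide
t=4 i6,i7:beq/sub ; 2-wide
t=5 i8,i9:sub/and ; 2-wide
t=6 i10:sll ; RAW r4
t=7 i11:st ; no-port MEM/MUL
t=8 i12:mulh ; no-port MUL/MEM
t=9 i13:ld ; tail

PAIRS = 4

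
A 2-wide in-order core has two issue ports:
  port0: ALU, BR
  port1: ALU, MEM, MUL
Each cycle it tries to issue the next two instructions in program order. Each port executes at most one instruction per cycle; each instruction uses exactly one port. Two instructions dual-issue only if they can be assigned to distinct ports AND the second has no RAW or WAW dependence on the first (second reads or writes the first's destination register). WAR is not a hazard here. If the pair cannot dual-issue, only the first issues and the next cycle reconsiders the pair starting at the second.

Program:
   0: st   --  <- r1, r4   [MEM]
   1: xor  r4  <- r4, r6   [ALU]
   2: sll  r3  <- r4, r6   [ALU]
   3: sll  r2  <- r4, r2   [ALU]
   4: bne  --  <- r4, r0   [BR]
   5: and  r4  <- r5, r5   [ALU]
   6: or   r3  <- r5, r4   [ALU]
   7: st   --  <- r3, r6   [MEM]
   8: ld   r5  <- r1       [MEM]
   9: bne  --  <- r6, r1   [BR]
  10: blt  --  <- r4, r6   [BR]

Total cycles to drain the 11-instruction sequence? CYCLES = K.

CYCLES = 7

t=0 i0,i1:st;xor ; dual
t=1 i2,i3:sll;sll ; dual
t=2 i4,i5:bne;and ; dual
t=3 i6:or ; RAW r3
t=4 i7:st ; no-port MEM/MEM
t=5 i8,i9:ld;bne ; dual
t=6 i10:blt ; tail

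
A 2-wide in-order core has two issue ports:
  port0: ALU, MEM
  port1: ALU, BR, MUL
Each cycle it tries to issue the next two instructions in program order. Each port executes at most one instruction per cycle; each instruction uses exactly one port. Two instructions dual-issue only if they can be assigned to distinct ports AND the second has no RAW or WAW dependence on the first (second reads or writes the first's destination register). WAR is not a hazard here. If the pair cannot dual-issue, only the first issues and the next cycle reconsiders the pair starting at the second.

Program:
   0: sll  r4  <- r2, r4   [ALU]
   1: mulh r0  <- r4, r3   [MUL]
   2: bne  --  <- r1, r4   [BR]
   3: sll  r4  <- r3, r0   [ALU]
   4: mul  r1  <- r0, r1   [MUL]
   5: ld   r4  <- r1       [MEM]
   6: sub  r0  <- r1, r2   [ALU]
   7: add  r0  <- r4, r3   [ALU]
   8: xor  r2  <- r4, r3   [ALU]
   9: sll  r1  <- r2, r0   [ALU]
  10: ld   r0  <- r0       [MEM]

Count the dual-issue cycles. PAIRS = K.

  cy0 -> i0 (sll) RAW r4
  cy1 -> i1 (mulh) no-port MUL/BR
  cy2 -> i2&i3 (bne sll) pair
  cy3 -> i4 (mul) RAW r1
  cy4 -> i5&i6 (ld sub) pair
  cy5 -> i7&i8 (add xor) pair
  cy6 -> i9&i10 (sll ld) pair

PAIRS = 4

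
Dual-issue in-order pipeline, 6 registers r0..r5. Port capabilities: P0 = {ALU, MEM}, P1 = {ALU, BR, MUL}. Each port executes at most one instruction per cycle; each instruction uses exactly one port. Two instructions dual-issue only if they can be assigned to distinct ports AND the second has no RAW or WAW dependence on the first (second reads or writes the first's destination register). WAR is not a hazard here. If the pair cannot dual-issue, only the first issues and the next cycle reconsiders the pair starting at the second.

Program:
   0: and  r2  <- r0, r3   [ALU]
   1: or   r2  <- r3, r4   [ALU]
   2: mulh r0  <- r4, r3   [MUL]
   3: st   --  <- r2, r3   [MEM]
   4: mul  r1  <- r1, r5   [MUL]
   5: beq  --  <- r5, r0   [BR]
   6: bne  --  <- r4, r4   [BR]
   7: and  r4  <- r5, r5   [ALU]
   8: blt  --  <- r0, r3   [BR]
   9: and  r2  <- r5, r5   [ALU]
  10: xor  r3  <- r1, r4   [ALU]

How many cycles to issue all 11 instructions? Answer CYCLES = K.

CYCLES = 7

  cy0 -> i0 (and) WAW r2
  cy1 -> i1&i2 (or+mulh) dual
  cy2 -> i3&i4 (st+mul) dual
  cy3 -> i5 (beq) no-port BR/BR
  cy4 -> i6&i7 (bne+and) dual
  cy5 -> i8&i9 (blt+and) dual
  cy6 -> i10 (xor) tail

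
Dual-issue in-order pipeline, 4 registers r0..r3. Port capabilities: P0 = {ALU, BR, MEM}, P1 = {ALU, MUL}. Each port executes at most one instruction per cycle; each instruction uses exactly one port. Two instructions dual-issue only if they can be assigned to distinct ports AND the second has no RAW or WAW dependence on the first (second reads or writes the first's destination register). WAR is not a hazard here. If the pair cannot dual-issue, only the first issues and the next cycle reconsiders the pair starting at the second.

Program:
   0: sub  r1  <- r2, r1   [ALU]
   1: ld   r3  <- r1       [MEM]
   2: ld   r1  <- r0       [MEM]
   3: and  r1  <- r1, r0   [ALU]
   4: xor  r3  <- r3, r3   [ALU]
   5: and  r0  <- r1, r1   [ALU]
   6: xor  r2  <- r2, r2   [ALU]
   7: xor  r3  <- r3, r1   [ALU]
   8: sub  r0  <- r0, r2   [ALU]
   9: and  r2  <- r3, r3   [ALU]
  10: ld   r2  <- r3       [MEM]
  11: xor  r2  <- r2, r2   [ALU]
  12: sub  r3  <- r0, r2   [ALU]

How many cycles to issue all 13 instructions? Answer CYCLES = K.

CYCLES = 10

c0: i0 sub  RAW r1
c1: i1 ld  no-port MEM/MEM
c2: i2 ld  RAW+WAW r1
c3: i3&i4 and xor  2-wide
c4: i5&i6 and xor  2-wide
c5: i7&i8 xor sub  2-wide
c6: i9 and  WAW r2
c7: i10 ld  RAW+WAW r2
c8: i11 xor  RAW r2
c9: i12 sub  tail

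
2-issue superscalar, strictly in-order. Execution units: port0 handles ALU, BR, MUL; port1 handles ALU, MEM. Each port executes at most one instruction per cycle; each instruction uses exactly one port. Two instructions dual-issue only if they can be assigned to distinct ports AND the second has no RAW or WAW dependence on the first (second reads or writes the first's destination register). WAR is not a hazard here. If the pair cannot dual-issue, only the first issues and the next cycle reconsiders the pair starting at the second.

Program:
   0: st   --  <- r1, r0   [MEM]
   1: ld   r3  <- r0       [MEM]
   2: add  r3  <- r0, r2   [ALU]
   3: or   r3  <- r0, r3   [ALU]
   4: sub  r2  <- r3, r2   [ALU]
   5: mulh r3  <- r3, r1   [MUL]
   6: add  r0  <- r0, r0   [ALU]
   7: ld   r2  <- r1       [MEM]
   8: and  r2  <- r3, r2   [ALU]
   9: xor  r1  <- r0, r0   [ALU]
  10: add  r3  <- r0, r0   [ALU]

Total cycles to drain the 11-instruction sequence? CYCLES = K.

[0] i0  st.MEM  -- no-port MEM/MEM
[1] i1  ld.MEM  -- WAW r3
[2] i2  add.ALU  -- RAW+WAW r3
[3] i3  or.ALU  -- RAW r3
[4] i4&i5  sub.ALU/mulh.MUL  -- 2-wide
[5] i6&i7  add.ALU/ld.MEM  -- 2-wide
[6] i8&i9  and.ALU/xor.ALU  -- 2-wide
[7] i10  add.ALU  -- tail

CYCLES = 8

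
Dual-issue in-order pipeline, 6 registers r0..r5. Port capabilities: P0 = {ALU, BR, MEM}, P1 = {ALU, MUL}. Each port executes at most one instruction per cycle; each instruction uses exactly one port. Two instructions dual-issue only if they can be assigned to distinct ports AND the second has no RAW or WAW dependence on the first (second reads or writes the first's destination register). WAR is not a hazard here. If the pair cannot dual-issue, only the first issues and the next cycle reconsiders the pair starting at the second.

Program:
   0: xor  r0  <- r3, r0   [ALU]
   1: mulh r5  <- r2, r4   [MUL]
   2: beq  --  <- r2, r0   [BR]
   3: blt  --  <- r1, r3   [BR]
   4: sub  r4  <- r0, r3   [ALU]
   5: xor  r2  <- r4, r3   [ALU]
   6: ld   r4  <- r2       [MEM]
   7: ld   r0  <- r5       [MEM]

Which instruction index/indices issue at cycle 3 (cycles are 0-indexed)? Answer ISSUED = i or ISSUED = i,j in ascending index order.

[0] i0&i1  xor+mulh  -- pair
[1] i2  beq  -- no-port BR/BR
[2] i3&i4  blt+sub  -- pair
[3] i5  xor  -- RAW r2
[4] i6  ld  -- no-port MEM/MEM
[5] i7  ld  -- tail

ISSUED = 5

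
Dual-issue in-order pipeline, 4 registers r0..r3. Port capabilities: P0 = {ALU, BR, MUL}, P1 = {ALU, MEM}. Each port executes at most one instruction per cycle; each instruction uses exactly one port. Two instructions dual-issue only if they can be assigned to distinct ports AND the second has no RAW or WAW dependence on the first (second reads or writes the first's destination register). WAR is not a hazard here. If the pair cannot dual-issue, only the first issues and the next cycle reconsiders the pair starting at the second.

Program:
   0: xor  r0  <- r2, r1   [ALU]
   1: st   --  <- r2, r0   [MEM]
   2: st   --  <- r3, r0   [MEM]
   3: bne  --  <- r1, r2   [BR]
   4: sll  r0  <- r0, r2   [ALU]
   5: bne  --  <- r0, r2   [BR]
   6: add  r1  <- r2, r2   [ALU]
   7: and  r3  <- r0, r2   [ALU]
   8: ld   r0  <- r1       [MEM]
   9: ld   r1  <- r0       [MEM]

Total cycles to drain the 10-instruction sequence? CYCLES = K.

#0 head=0: xor i0 RAW r0
#1 head=1: st i1 no-port MEM/MEM
#2 head=2: st+bne i2&i3 2-wide
#3 head=4: sll i4 RAW r0
#4 head=5: bne+add i5&i6 2-wide
#5 head=7: and+ld i7&i8 2-wide
#6 head=9: ld i9 tail

CYCLES = 7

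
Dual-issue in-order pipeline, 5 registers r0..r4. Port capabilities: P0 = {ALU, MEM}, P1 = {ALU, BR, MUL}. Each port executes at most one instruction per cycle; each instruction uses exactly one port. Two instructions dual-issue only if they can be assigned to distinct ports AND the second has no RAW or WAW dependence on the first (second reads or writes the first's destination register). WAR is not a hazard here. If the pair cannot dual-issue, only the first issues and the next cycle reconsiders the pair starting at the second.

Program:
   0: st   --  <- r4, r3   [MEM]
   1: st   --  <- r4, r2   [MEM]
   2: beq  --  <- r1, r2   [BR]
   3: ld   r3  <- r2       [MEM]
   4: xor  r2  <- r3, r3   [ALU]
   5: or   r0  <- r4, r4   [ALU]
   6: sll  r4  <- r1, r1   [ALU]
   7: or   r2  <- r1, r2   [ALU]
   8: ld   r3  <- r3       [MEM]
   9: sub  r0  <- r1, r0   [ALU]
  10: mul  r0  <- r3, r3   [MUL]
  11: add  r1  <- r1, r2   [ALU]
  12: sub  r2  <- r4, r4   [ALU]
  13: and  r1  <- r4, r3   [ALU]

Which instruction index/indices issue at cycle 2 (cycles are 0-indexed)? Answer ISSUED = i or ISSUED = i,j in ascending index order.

#0 head=0: st.MEM i0 no-port MEM/MEM
#1 head=1: st.MEM+beq.BR i1/i2 dual
#2 head=3: ld.MEM i3 RAW r3
#3 head=4: xor.ALU+or.ALU i4/i5 dual
#4 head=6: sll.ALU+or.ALU i6/i7 dual
#5 head=8: ld.MEM+sub.ALU i8/i9 dual
#6 head=10: mul.MUL+add.ALU i10/i11 dual
#7 head=12: sub.ALU+and.ALU i12/i13 dual

ISSUED = 3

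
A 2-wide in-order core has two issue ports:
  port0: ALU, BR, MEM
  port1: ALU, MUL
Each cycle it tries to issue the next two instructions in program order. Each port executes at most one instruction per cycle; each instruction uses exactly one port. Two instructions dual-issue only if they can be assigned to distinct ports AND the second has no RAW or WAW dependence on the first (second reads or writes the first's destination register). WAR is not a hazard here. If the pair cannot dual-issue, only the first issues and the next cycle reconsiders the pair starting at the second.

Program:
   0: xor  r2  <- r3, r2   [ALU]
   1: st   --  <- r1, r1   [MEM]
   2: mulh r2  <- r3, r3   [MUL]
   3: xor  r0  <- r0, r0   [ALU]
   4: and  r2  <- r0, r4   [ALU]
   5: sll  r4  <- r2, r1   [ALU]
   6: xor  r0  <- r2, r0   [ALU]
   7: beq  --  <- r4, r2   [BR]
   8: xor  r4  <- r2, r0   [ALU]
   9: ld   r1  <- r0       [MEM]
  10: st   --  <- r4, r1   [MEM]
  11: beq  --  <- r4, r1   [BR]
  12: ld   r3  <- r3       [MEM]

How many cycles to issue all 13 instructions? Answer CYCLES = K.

#0 head=0: xor.ALU;st.MEM i0&i1 dual
#1 head=2: mulh.MUL;xor.ALU i2&i3 dual
#2 head=4: and.ALU i4 RAW r2
#3 head=5: sll.ALU;xor.ALU i5&i6 dual
#4 head=7: beq.BR;xor.ALU i7&i8 dual
#5 head=9: ld.MEM i9 no-port MEM/MEM
#6 head=10: st.MEM i10 no-port MEM/BR
#7 head=11: beq.BR i11 no-port BR/MEM
#8 head=12: ld.MEM i12 tail

CYCLES = 9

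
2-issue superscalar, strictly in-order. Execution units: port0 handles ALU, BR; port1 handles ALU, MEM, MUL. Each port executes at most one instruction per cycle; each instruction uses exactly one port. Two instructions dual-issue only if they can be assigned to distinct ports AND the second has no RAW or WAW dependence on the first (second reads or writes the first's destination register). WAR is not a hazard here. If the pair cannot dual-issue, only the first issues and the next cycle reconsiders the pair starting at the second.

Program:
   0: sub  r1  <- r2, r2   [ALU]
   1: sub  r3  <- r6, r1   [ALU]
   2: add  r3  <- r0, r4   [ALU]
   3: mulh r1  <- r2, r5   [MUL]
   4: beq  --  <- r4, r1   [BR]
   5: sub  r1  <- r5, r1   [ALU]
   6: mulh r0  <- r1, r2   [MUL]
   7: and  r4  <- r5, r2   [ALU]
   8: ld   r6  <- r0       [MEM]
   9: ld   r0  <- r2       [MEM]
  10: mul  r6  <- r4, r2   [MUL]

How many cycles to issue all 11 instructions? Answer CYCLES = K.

  cy0 -> i0 (sub.ALU) RAW r1
  cy1 -> i1 (sub.ALU) WAW r3
  cy2 -> i2/i3 (add.ALU/mulh.MUL) pair
  cy3 -> i4/i5 (beq.BR/sub.ALU) pair
  cy4 -> i6/i7 (mulh.MUL/and.ALU) pair
  cy5 -> i8 (ld.MEM) no-port MEM/MEM
  cy6 -> i9 (ld.MEM) no-port MEM/MUL
  cy7 -> i10 (mul.MUL) tail

CYCLES = 8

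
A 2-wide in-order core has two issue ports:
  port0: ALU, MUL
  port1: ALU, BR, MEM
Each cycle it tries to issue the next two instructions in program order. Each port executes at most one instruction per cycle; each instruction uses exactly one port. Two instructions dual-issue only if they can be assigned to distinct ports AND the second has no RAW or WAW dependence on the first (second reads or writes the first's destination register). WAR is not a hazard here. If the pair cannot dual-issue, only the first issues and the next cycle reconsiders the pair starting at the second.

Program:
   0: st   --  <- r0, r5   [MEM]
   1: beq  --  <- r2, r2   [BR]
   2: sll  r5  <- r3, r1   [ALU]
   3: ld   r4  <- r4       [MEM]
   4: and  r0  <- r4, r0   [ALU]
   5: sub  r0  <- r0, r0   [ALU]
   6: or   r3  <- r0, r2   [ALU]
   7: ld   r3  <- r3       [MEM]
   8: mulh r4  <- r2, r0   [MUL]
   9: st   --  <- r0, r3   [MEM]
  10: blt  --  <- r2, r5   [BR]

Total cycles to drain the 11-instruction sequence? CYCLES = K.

c0: i0 st  no-port MEM/BR
c1: i1+i2 beq sll  dual
c2: i3 ld  RAW r4
c3: i4 and  RAW+WAW r0
c4: i5 sub  RAW r0
c5: i6 or  RAW+WAW r3
c6: i7+i8 ld mulh  dual
c7: i9 st  no-port MEM/BR
c8: i10 blt  tail

CYCLES = 9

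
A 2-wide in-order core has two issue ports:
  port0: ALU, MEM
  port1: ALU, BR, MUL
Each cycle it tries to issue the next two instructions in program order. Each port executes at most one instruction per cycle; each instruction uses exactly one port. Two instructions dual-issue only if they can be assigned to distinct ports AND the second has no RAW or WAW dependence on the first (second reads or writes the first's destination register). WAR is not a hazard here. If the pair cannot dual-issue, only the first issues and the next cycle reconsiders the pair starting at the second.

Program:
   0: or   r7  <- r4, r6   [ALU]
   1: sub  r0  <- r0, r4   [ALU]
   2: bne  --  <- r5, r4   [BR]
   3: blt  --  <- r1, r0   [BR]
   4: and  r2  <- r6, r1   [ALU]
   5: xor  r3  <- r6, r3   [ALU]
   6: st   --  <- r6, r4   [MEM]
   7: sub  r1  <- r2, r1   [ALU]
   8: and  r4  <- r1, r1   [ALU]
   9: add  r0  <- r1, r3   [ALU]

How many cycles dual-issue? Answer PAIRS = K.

PAIRS = 4

t=0 i0&i1:or/sub ; pair
t=1 i2:bne ; no-port BR/BR
t=2 i3&i4:blt/and ; pair
t=3 i5&i6:xor/st ; pair
t=4 i7:sub ; RAW r1
t=5 i8&i9:and/add ; pair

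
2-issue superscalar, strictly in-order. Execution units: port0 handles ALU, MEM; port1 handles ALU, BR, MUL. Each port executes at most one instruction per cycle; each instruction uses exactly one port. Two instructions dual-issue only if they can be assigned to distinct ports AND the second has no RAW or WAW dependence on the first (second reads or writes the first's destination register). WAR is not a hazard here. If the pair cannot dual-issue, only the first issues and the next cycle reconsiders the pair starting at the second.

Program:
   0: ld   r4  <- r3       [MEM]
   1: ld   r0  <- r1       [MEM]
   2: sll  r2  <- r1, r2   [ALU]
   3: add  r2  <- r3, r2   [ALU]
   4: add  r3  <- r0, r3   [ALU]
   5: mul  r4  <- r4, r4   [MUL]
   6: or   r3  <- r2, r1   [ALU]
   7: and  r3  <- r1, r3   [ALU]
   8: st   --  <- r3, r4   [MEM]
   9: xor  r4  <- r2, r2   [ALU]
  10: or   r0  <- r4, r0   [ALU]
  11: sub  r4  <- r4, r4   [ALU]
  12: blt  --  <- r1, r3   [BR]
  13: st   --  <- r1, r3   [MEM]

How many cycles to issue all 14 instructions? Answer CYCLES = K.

  cy0 -> i0 (ld) no-port MEM/MEM
  cy1 -> i1/i2 (ld sll) pair
  cy2 -> i3/i4 (add add) pair
  cy3 -> i5/i6 (mul or) pair
  cy4 -> i7 (and) RAW r3
  cy5 -> i8/i9 (st xor) pair
  cy6 -> i10/i11 (or sub) pair
  cy7 -> i12/i13 (blt st) pair

CYCLES = 8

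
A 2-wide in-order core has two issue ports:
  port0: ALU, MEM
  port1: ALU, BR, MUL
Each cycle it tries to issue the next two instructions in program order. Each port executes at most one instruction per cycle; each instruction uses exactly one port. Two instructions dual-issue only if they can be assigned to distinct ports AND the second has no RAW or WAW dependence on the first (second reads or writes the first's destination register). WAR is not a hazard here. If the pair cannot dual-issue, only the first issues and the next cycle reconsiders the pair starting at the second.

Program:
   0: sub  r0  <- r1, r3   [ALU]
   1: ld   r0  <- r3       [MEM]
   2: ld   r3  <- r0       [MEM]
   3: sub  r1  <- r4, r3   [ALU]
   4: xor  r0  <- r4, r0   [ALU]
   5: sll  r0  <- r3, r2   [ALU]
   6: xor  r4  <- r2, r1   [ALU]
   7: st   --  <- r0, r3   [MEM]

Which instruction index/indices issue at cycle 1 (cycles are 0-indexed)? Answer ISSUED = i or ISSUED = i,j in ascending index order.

  cy0 -> i0 (sub) WAW r0
  cy1 -> i1 (ld) no-port MEM/MEM
  cy2 -> i2 (ld) RAW r3
  cy3 -> i3/i4 (sub;xor) pair
  cy4 -> i5/i6 (sll;xor) pair
  cy5 -> i7 (st) tail

ISSUED = 1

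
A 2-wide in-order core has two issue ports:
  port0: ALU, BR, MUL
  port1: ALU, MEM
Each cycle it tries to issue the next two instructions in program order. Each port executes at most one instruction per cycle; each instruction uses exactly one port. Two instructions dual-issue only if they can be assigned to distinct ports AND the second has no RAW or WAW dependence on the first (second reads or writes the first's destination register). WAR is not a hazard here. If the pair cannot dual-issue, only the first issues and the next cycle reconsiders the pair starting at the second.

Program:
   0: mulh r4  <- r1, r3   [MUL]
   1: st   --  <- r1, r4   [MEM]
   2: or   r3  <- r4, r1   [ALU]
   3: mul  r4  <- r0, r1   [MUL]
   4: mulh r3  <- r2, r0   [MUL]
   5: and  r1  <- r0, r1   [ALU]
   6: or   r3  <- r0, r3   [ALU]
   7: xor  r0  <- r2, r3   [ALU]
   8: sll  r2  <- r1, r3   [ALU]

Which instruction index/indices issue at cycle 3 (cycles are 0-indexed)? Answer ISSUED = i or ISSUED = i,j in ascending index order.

ISSUED = 4,5

  cy0 -> i0 (mulh) RAW r4
  cy1 -> i1/i2 (st;or) dual
  cy2 -> i3 (mul) no-port MUL/MUL
  cy3 -> i4/i5 (mulh;and) dual
  cy4 -> i6 (or) RAW r3
  cy5 -> i7/i8 (xor;sll) dual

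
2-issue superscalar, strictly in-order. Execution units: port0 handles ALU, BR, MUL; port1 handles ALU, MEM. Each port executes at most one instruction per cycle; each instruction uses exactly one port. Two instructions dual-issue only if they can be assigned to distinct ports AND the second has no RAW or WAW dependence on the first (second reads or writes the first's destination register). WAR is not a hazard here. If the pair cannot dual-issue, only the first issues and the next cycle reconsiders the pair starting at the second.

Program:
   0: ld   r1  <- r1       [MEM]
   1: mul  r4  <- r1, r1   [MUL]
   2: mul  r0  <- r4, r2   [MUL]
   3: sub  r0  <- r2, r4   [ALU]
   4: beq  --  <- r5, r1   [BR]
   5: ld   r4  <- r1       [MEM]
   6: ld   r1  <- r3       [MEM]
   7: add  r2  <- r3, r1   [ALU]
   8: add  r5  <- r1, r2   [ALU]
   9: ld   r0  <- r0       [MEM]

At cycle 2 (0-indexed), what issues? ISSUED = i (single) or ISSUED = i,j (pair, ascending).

#0 head=0: ld i0 RAW r1
#1 head=1: mul i1 no-port MUL/MUL
#2 head=2: mul i2 WAW r0
#3 head=3: sub beq i3,i4 dual
#4 head=5: ld i5 no-port MEM/MEM
#5 head=6: ld i6 RAW r1
#6 head=7: add i7 RAW r2
#7 head=8: add ld i8,i9 dual

ISSUED = 2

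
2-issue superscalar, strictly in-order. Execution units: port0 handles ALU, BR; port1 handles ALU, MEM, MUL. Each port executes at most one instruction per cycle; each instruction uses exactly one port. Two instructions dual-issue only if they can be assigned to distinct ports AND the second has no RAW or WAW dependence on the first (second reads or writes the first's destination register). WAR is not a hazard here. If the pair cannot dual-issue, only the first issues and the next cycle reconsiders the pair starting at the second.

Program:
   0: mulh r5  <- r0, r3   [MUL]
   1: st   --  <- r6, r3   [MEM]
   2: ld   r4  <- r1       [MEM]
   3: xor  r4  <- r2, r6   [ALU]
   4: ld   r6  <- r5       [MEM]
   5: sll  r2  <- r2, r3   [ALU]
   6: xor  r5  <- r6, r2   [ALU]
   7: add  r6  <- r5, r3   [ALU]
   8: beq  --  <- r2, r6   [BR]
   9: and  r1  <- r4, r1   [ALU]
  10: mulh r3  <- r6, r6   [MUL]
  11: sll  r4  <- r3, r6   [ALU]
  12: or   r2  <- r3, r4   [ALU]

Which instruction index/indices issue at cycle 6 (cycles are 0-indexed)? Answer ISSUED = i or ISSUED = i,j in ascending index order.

[0] i0  mulh.MUL  -- no-port MUL/MEM
[1] i1  st.MEM  -- no-port MEM/MEM
[2] i2  ld.MEM  -- WAW r4
[3] i3/i4  xor.ALU;ld.MEM  -- pair
[4] i5  sll.ALU  -- RAW r2
[5] i6  xor.ALU  -- RAW r5
[6] i7  add.ALU  -- RAW r6
[7] i8/i9  beq.BR;and.ALU  -- pair
[8] i10  mulh.MUL  -- RAW r3
[9] i11  sll.ALU  -- RAW r4
[10] i12  or.ALU  -- tail

ISSUED = 7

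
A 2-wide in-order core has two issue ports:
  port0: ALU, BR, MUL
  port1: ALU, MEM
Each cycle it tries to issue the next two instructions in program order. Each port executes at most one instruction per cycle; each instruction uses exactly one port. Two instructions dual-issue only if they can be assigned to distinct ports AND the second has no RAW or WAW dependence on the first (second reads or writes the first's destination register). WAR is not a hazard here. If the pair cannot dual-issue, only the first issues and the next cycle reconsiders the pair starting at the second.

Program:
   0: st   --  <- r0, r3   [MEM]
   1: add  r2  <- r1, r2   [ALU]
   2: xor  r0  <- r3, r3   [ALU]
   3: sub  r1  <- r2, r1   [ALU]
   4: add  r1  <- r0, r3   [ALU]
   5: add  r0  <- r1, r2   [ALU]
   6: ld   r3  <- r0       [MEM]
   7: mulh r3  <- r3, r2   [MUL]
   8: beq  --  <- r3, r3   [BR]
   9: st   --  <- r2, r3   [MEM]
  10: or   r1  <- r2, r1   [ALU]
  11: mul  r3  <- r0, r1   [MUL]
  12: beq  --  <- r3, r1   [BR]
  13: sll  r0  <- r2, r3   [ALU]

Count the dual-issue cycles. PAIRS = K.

PAIRS = 4

[0] i0+i1  st.MEM/add.ALU  -- dual
[1] i2+i3  xor.ALU/sub.ALU  -- dual
[2] i4  add.ALU  -- RAW r1
[3] i5  add.ALU  -- RAW r0
[4] i6  ld.MEM  -- RAW+WAW r3
[5] i7  mulh.MUL  -- no-port MUL/BR
[6] i8+i9  beq.BR/st.MEM  -- dual
[7] i10  or.ALU  -- RAW r1
[8] i11  mul.MUL  -- no-port MUL/BR
[9] i12+i13  beq.BR/sll.ALU  -- dual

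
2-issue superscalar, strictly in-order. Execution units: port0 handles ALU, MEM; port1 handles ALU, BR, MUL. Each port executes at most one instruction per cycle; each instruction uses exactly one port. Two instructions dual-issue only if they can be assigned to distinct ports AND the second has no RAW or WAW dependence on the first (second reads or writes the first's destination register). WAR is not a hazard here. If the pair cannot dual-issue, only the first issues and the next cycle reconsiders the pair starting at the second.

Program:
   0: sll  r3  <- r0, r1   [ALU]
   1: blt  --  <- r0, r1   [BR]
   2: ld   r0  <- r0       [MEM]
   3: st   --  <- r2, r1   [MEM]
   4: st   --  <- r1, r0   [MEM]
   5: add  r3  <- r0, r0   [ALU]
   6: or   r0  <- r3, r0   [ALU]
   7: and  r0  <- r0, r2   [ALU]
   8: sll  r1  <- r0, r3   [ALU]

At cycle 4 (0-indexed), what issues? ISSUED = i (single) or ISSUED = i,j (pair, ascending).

ISSUED = 6

  cy0 -> i0,i1 (sll.ALU;blt.BR) 2-wide
  cy1 -> i2 (ld.MEM) no-port MEM/MEM
  cy2 -> i3 (st.MEM) no-port MEM/MEM
  cy3 -> i4,i5 (st.MEM;add.ALU) 2-wide
  cy4 -> i6 (or.ALU) RAW+WAW r0
  cy5 -> i7 (and.ALU) RAW r0
  cy6 -> i8 (sll.ALU) tail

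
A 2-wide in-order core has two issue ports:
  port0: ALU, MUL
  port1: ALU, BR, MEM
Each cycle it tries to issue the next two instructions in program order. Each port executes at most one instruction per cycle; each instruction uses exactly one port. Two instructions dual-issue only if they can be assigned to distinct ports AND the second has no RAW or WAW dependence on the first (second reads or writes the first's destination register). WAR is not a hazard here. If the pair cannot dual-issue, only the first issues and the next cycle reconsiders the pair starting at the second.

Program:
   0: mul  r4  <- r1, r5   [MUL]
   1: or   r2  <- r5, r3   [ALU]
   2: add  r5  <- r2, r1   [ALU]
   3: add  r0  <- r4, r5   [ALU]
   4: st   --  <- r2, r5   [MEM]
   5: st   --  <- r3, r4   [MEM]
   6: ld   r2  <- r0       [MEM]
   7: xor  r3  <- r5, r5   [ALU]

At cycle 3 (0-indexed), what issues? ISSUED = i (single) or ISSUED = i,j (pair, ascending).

ISSUED = 5

0. mul/or @i0,i1  | pair
1. add @i2  | RAW r5
2. add/st @i3,i4  | pair
3. st @i5  | no-port MEM/MEM
4. ld/xor @i6,i7  | pair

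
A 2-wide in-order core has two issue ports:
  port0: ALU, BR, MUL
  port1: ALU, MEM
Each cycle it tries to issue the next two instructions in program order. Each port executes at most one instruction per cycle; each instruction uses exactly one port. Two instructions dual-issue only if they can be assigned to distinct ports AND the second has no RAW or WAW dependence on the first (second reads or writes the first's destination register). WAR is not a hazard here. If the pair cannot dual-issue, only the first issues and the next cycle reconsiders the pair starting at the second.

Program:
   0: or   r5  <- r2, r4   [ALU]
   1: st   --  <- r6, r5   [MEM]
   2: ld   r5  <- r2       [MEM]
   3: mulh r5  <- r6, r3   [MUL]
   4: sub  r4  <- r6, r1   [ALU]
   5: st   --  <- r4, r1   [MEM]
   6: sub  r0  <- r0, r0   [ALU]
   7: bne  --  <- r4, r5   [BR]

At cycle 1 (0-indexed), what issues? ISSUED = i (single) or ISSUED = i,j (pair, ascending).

ISSUED = 1

  cy0 -> i0 (or.ALU) RAW r5
  cy1 -> i1 (st.MEM) no-port MEM/MEM
  cy2 -> i2 (ld.MEM) WAW r5
  cy3 -> i3&i4 (mulh.MUL+sub.ALU) pair
  cy4 -> i5&i6 (st.MEM+sub.ALU) pair
  cy5 -> i7 (bne.BR) tail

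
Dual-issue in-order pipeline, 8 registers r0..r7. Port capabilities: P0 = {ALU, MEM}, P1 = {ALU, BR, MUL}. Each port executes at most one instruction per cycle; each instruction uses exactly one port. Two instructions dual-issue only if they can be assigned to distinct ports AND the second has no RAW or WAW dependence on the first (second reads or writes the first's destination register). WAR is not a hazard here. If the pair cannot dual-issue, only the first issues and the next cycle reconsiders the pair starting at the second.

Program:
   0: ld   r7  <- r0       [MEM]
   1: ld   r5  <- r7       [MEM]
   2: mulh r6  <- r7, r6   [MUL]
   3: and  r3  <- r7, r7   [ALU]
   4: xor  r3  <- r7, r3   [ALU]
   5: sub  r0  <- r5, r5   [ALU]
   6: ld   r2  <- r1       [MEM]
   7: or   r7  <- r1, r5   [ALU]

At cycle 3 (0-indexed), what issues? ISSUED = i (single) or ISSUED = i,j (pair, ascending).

  cy0 -> i0 (ld.MEM) no-port MEM/MEM
  cy1 -> i1,i2 (ld.MEM;mulh.MUL) pair
  cy2 -> i3 (and.ALU) RAW+WAW r3
  cy3 -> i4,i5 (xor.ALU;sub.ALU) pair
  cy4 -> i6,i7 (ld.MEM;or.ALU) pair

ISSUED = 4,5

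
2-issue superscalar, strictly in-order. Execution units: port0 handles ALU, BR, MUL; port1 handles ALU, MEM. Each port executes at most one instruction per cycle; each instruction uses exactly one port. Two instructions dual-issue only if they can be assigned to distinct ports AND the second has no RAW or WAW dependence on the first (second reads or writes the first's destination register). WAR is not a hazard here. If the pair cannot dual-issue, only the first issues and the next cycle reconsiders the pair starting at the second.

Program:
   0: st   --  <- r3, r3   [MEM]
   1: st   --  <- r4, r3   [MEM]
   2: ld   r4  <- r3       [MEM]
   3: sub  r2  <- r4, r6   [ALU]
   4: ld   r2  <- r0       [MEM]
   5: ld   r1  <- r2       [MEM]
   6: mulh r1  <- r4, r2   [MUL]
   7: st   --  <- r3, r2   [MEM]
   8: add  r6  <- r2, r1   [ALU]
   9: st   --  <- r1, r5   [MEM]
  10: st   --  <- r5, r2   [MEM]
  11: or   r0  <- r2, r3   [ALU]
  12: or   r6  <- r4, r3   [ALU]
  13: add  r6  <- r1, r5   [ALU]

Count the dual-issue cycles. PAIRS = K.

PAIRS = 3

0. st.MEM @i0  | no-port MEM/MEM
1. st.MEM @i1  | no-port MEM/MEM
2. ld.MEM @i2  | RAW r4
3. sub.ALU @i3  | WAW r2
4. ld.MEM @i4  | no-port MEM/MEM
5. ld.MEM @i5  | WAW r1
6. mulh.MUL st.MEM @i6&i7  | pair
7. add.ALU st.MEM @i8&i9  | pair
8. st.MEM or.ALU @i10&i11  | pair
9. or.ALU @i12  | WAW r6
10. add.ALU @i13  | tail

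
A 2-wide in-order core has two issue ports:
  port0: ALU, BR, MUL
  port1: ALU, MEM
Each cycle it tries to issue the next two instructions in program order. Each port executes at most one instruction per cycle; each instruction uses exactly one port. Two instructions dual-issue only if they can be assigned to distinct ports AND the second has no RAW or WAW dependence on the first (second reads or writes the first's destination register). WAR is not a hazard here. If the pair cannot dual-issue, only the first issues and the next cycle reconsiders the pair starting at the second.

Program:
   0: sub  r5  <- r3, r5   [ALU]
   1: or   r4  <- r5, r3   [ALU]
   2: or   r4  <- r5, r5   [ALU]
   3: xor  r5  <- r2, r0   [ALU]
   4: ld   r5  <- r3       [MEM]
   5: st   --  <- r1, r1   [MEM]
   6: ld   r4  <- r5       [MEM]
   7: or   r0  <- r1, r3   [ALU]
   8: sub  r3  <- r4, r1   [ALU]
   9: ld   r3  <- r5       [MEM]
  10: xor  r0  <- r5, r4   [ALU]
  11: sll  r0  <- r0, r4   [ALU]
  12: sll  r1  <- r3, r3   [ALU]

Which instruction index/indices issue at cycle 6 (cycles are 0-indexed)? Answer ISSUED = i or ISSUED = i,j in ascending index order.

0. sub.ALU @i0  | RAW r5
1. or.ALU @i1  | WAW r4
2. or.ALU+xor.ALU @i2&i3  | dual
3. ld.MEM @i4  | no-port MEM/MEM
4. st.MEM @i5  | no-port MEM/MEM
5. ld.MEM+or.ALU @i6&i7  | dual
6. sub.ALU @i8  | WAW r3
7. ld.MEM+xor.ALU @i9&i10  | dual
8. sll.ALU+sll.ALU @i11&i12  | dual

ISSUED = 8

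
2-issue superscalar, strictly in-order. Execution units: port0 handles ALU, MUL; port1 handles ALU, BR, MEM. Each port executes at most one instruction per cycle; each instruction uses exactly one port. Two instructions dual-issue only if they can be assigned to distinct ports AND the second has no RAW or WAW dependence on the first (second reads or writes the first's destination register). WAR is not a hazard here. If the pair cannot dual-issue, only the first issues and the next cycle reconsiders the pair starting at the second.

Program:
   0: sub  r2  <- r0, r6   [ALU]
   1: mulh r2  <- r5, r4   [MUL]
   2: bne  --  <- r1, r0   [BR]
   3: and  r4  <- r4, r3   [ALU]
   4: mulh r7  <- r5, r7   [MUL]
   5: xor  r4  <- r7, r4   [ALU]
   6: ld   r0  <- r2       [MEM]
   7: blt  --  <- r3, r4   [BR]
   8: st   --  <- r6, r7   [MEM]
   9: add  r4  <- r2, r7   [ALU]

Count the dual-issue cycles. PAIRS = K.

PAIRS = 4

0. sub.ALU @i0  | WAW r2
1. mulh.MUL/bne.BR @i1+i2  | pair
2. and.ALU/mulh.MUL @i3+i4  | pair
3. xor.ALU/ld.MEM @i5+i6  | pair
4. blt.BR @i7  | no-port BR/MEM
5. st.MEM/add.ALU @i8+i9  | pair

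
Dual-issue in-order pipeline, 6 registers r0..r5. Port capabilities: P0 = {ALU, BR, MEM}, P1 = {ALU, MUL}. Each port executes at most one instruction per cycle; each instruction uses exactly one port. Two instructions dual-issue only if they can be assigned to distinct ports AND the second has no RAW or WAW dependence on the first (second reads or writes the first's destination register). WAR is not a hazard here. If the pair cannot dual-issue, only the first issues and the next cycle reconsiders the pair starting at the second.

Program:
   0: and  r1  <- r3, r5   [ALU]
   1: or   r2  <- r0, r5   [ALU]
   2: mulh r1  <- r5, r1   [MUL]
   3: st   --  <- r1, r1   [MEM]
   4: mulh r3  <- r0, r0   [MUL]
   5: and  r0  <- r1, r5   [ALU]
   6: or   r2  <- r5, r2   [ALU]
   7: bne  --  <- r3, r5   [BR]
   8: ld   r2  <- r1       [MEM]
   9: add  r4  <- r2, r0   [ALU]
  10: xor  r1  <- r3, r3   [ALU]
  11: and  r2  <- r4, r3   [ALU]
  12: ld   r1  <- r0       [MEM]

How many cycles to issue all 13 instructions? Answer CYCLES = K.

CYCLES = 8

0. and;or @i0,i1  | pair
1. mulh @i2  | RAW r1
2. st;mulh @i3,i4  | pair
3. and;or @i5,i6  | pair
4. bne @i7  | no-port BR/MEM
5. ld @i8  | RAW r2
6. add;xor @i9,i10  | pair
7. and;ld @i11,i12  | pair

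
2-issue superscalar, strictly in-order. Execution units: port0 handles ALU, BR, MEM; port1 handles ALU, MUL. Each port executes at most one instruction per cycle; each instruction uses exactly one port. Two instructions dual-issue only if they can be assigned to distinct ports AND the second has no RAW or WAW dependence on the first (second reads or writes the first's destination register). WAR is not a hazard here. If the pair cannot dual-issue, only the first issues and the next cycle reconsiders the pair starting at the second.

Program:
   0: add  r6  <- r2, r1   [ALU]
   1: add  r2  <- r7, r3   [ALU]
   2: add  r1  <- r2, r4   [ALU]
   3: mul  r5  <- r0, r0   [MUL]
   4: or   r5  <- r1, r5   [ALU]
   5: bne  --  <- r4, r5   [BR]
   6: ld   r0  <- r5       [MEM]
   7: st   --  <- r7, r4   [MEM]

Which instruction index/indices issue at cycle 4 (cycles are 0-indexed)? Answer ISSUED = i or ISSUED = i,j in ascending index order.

ISSUED = 6

c0: i0+i1 add/add  dual
c1: i2+i3 add/mul  dual
c2: i4 or  RAW r5
c3: i5 bne  no-port BR/MEM
c4: i6 ld  no-port MEM/MEM
c5: i7 st  tail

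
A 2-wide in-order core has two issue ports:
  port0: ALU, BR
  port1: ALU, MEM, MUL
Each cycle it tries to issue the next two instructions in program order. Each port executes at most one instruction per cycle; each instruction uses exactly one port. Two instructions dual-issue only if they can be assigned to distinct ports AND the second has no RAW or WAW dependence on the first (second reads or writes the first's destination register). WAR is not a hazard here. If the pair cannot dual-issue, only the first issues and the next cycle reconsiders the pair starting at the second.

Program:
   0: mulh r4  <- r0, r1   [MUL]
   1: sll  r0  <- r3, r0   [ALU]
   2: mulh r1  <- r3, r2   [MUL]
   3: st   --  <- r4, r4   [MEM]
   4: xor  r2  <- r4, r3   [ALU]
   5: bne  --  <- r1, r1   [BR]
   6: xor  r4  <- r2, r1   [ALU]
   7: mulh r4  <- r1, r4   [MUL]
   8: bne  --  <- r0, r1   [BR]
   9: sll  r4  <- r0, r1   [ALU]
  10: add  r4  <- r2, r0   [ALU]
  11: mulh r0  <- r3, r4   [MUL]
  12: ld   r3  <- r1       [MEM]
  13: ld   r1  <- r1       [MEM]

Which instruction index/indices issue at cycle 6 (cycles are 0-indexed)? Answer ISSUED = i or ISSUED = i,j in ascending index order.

ISSUED = 10

#0 head=0: mulh;sll i0&i1 dual
#1 head=2: mulh i2 no-port MUL/MEM
#2 head=3: st;xor i3&i4 dual
#3 head=5: bne;xor i5&i6 dual
#4 head=7: mulh;bne i7&i8 dual
#5 head=9: sll i9 WAW r4
#6 head=10: add i10 RAW r4
#7 head=11: mulh i11 no-port MUL/MEM
#8 head=12: ld i12 no-port MEM/MEM
#9 head=13: ld i13 tail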